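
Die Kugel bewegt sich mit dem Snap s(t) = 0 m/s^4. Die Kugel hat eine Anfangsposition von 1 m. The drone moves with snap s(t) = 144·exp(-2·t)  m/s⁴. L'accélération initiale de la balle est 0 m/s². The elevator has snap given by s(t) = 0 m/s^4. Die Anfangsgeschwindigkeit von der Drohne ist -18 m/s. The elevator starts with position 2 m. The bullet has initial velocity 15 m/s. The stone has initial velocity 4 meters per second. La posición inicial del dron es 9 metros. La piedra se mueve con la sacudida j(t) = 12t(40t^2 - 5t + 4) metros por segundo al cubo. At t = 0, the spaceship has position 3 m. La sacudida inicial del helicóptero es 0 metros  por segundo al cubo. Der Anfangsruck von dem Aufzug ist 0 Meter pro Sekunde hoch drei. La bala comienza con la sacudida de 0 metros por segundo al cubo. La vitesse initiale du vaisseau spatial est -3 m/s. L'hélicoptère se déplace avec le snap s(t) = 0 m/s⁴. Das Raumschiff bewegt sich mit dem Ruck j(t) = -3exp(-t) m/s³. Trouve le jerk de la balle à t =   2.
En partant du snap s(t) = 0, nous prenons 1 intégrale. La primitive du snap, avec j(0) = 0, donne le jerk: j(t) = 0. De l'équation du jerk j(t) = 0, nous substituons t = 2 pour obtenir j = 0.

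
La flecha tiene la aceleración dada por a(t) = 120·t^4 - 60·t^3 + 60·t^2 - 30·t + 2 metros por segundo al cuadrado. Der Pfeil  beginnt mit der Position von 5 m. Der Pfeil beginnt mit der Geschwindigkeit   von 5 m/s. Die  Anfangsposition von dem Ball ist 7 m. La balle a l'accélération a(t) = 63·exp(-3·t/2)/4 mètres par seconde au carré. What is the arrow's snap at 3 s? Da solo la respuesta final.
At t = 3, s = 12000.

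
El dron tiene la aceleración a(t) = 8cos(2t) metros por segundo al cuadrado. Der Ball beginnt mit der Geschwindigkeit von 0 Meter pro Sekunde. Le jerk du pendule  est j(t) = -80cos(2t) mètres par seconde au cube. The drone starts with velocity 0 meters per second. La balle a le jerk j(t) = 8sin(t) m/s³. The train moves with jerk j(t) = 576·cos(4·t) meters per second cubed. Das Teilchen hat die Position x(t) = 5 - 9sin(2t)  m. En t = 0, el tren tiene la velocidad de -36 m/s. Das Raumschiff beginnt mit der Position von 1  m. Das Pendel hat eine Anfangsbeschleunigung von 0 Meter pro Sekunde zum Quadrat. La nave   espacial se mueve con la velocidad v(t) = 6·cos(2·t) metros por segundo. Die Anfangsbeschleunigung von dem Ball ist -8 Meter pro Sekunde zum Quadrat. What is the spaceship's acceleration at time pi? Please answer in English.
To solve this, we need to take 1 derivative of our velocity equation v(t) = 6·cos(2·t). Differentiating velocity, we get acceleration: a(t) = -12·sin(2·t). Using a(t) = -12·sin(2·t) and substituting t = pi, we find a = 0.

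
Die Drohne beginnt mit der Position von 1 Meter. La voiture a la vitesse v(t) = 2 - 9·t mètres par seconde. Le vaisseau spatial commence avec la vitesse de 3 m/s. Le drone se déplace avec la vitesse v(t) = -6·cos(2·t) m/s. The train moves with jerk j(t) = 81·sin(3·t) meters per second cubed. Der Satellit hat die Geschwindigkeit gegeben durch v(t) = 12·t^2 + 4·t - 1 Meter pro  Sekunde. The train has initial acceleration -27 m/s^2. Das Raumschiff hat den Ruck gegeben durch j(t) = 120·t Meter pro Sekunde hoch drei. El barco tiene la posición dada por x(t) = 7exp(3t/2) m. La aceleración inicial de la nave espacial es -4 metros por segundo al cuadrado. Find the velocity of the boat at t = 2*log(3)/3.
To solve this, we need to take 1 derivative of our position equation x(t) = 7·exp(3·t/2). Differentiating position, we get velocity: v(t) = 21·exp(3·t/2)/2. Using v(t) = 21·exp(3·t/2)/2 and substituting t = 2*log(3)/3, we find v = 63/2.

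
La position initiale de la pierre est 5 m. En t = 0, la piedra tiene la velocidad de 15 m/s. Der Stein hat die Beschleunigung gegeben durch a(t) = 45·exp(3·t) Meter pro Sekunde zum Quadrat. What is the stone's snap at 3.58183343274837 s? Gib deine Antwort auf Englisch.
To solve this, we need to take 2 derivatives of our acceleration equation a(t) = 45·exp(3·t). Differentiating acceleration, we get jerk: j(t) = 135·exp(3·t). Differentiating jerk, we get snap: s(t) = 405·exp(3·t). From the given snap equation s(t) = 405·exp(3·t), we substitute t = 3.58183343274837 to get s = 18800374.8297042.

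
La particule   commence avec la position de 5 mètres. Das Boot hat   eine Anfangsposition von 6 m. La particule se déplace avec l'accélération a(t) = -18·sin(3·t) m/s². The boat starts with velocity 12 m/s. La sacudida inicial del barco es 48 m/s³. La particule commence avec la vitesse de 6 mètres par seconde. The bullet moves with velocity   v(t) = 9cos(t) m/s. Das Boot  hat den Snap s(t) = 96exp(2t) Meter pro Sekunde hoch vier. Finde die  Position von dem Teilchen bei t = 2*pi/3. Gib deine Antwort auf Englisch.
We need to integrate our acceleration equation a(t) = -18·sin(3·t) 2 times. Finding the integral of a(t) and using v(0) = 6: v(t) = 6·cos(3·t). The antiderivative of velocity, with x(0) = 5, gives position: x(t) = 2·sin(3·t) + 5. Using x(t) = 2·sin(3·t) + 5 and substituting t = 2*pi/3, we find x = 5.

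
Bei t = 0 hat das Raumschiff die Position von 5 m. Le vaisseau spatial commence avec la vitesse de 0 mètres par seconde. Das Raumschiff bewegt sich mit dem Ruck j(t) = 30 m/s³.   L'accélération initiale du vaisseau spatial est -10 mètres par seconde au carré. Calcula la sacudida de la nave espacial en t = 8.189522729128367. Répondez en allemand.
Aus der Gleichung für den Ruck j(t) = 30, setzen wir t = 8.189522729128367 ein und erhalten j = 30.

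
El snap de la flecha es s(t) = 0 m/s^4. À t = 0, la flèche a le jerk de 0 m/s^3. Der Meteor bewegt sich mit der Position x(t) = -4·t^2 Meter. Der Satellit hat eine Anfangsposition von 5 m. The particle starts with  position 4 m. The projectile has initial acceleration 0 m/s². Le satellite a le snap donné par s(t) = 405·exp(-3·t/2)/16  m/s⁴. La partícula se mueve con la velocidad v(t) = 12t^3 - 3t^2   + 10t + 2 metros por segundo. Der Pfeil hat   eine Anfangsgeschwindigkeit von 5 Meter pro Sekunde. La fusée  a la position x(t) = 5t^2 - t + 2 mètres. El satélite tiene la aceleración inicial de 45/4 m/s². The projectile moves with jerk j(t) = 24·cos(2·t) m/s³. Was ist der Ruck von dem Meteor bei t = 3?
Wir müssen unsere Gleichung für die Position x(t) = -4·t^2 3-mal ableiten. Durch Ableiten von der Position erhalten wir die Geschwindigkeit: v(t) = -8·t. Die Ableitung von der Geschwindigkeit ergibt die Beschleunigung: a(t) = -8. Die Ableitung von der Beschleunigung ergibt den Ruck: j(t) = 0. Mit j(t) = 0 und Einsetzen von t = 3, finden wir j = 0.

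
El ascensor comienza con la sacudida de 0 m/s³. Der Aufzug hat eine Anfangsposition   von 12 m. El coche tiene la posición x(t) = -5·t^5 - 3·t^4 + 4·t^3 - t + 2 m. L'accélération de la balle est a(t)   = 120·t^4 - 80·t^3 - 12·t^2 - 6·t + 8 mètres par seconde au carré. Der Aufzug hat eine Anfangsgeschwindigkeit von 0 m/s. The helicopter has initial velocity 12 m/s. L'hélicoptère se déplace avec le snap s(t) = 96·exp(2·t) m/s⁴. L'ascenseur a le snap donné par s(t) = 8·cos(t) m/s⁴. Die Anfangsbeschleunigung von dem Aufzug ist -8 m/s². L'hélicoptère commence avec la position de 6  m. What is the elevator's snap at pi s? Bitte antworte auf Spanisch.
Usando s(t) = 8·cos(t) y sustituyendo t = pi, encontramos s = -8.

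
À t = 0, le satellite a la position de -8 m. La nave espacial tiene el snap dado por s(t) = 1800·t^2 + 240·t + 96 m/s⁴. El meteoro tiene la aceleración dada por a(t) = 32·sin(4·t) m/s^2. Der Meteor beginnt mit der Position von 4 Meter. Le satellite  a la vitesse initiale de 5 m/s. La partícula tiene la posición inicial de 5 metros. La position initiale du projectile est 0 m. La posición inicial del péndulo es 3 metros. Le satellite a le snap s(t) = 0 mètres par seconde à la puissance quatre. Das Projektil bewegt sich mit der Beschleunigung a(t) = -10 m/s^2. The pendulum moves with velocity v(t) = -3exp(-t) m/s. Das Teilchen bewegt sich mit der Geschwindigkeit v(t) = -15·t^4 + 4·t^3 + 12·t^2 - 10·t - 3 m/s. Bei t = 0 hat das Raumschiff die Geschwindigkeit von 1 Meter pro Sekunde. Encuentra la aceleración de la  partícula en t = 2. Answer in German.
Wir müssen unsere Gleichung für die Geschwindigkeit v(t) = -15·t^4 + 4·t^3 + 12·t^2 - 10·t - 3 1-mal ableiten. Durch Ableiten von der Geschwindigkeit erhalten wir die Beschleunigung: a(t) = -60·t^3 + 12·t^2 + 24·t - 10. Aus der Gleichung für die Beschleunigung a(t) = -60·t^3 + 12·t^2 + 24·t - 10, setzen wir t = 2 ein und erhalten a = -394.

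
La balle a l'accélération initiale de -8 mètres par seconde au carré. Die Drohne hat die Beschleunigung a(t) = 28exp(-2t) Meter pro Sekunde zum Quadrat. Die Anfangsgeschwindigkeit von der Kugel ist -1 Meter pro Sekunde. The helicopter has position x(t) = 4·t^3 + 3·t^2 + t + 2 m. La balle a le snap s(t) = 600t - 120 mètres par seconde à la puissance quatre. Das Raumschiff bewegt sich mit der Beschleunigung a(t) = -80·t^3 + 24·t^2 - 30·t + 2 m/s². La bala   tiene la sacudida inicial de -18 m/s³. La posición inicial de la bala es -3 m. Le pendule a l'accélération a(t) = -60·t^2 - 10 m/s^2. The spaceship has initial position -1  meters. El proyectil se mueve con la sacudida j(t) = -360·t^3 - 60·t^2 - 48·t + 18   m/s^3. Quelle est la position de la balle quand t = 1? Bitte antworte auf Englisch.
We must find the antiderivative of our snap equation s(t) = 600·t - 120 4 times. The integral of snap, with j(0) = -18, gives jerk: j(t) = 300·t^2 - 120·t - 18. The integral of jerk is acceleration. Using a(0) = -8, we get a(t) = 100·t^3 - 60·t^2 - 18·t - 8. Finding the integral of a(t) and using v(0) = -1: v(t) = 25·t^4 - 20·t^3 - 9·t^2 - 8·t - 1. The integral of velocity is position. Using x(0) = -3, we get x(t) = 5·t^5 - 5·t^4 - 3·t^3 - 4·t^2 - t - 3. Using x(t) = 5·t^5 - 5·t^4 - 3·t^3 - 4·t^2 - t - 3 and substituting t = 1, we find x = -11.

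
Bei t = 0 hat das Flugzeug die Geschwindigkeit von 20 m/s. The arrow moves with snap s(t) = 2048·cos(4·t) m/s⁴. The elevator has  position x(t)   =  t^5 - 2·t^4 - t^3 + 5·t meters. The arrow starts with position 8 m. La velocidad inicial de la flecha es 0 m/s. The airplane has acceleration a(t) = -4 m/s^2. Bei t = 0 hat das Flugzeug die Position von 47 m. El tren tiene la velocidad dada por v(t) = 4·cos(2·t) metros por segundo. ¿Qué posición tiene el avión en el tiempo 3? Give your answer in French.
Nous devons intégrer notre équation de l'accélération a(t) = -4 2 fois. La primitive de l'accélération, avec v(0) = 20, donne la vitesse: v(t) = 20 - 4·t. L'intégrale de la vitesse, avec x(0) = 47, donne la position: x(t) = -2·t^2 + 20·t + 47. En utilisant x(t) = -2·t^2 + 20·t + 47 et en substituant t = 3, nous trouvons x = 89.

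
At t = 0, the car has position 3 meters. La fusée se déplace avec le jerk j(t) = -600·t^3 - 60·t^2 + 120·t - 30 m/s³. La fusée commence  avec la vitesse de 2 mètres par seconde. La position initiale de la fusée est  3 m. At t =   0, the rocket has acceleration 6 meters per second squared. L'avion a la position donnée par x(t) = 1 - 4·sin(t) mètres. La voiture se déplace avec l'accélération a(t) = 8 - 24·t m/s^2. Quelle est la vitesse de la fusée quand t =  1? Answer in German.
Wir müssen das Integral unserer Gleichung für den Ruck j(t) = -600·t^3 - 60·t^2 + 120·t - 30 2-mal finden. Das Integral von dem Ruck ist die Beschleunigung. Mit a(0) = 6 erhalten wir a(t) = -150·t^4 - 20·t^3 + 60·t^2 - 30·t + 6. Das Integral von der Beschleunigung, mit v(0) = 2, ergibt die Geschwindigkeit: v(t) = -30·t^5 - 5·t^4 + 20·t^3 - 15·t^2 + 6·t + 2. Aus der Gleichung für die Geschwindigkeit v(t) = -30·t^5 - 5·t^4 + 20·t^3 - 15·t^2 + 6·t + 2, setzen wir t = 1 ein und erhalten v = -22.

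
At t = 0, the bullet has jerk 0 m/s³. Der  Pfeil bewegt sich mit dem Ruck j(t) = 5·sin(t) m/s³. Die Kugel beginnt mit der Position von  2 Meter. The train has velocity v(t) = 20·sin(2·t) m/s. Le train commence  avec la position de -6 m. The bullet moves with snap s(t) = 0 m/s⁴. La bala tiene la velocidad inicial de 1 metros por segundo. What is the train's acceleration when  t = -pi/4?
To solve this, we need to take 1 derivative of our velocity equation v(t) = 20·sin(2·t). The derivative of velocity gives acceleration: a(t) = 40·cos(2·t). Using a(t) = 40·cos(2·t) and substituting t = -pi/4, we find a = 0.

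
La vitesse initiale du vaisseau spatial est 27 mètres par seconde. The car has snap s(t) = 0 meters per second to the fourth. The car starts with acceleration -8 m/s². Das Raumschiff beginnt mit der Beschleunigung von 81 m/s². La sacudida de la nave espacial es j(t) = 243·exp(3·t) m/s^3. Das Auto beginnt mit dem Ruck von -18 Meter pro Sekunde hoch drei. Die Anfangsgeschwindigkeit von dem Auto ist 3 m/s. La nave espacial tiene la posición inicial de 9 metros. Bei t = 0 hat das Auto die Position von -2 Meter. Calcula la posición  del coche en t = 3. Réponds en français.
Pour résoudre ceci, nous devons prendre 4 primitives de notre équation du snap s(t) = 0. La primitive du snap, avec j(0) = -18, donne le jerk: j(t) = -18. L'intégrale du jerk, avec a(0) = -8, donne l'accélération: a(t) = -18·t - 8. En prenant ∫a(t)dt et en appliquant v(0) = 3, nous trouvons v(t) = -9·t^2 - 8·t + 3. L'intégrale de la vitesse est la position. En utilisant x(0) = -2, nous obtenons x(t) = -3·t^3 - 4·t^2 + 3·t - 2. En utilisant x(t) = -3·t^3 - 4·t^2 + 3·t - 2 et en substituant t = 3, nous trouvons x = -110.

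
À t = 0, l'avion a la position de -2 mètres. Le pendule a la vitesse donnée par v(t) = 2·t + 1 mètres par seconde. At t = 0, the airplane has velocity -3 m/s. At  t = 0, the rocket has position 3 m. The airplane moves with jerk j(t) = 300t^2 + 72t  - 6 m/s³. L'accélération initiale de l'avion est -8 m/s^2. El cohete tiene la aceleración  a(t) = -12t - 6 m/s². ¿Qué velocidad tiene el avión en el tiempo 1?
Partiendo de la sacudida j(t) = 300·t^2 + 72·t - 6, tomamos 2 antiderivadas. Tomando ∫j(t)dt y aplicando a(0) = -8, encontramos a(t) = 100·t^3 + 36·t^2 - 6·t - 8. Integrando la aceleración y usando la condición inicial v(0) = -3, obtenemos v(t) = 25·t^4 + 12·t^3 - 3·t^2 - 8·t - 3. Usando v(t) = 25·t^4 + 12·t^3 - 3·t^2 - 8·t - 3 y sustituyendo t = 1, encontramos v = 23.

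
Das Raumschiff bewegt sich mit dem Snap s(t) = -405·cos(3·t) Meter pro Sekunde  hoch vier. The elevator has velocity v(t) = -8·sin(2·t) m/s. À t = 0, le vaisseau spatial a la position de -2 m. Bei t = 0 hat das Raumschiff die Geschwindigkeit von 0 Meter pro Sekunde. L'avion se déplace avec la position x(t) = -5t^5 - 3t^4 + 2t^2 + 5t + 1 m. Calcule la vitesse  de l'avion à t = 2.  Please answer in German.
Ausgehend von der Position x(t) = -5·t^5 - 3·t^4 + 2·t^2 + 5·t + 1, nehmen wir 1 Ableitung. Die Ableitung von der Position ergibt die Geschwindigkeit: v(t) = -25·t^4 - 12·t^3 + 4·t + 5. Aus der Gleichung für die Geschwindigkeit v(t) = -25·t^4 - 12·t^3 + 4·t + 5, setzen wir t = 2 ein und erhalten v = -483.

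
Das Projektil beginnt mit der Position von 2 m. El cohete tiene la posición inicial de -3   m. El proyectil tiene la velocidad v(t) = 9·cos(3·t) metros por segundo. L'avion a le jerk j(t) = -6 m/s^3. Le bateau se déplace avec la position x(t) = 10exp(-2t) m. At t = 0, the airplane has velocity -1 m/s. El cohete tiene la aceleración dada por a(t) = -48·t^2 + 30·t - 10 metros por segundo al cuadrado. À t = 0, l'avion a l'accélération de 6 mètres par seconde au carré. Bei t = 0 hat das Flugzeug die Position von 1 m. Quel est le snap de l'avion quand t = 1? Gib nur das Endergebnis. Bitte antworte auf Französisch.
À t = 1, s = 0.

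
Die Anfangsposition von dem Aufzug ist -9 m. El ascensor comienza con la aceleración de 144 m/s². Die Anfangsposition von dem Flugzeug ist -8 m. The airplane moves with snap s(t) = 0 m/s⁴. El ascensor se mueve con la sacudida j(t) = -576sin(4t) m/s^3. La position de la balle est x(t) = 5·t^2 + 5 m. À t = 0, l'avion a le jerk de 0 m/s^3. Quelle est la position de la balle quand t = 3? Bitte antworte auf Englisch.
Using x(t) = 5·t^2 + 5 and substituting t = 3, we find x = 50.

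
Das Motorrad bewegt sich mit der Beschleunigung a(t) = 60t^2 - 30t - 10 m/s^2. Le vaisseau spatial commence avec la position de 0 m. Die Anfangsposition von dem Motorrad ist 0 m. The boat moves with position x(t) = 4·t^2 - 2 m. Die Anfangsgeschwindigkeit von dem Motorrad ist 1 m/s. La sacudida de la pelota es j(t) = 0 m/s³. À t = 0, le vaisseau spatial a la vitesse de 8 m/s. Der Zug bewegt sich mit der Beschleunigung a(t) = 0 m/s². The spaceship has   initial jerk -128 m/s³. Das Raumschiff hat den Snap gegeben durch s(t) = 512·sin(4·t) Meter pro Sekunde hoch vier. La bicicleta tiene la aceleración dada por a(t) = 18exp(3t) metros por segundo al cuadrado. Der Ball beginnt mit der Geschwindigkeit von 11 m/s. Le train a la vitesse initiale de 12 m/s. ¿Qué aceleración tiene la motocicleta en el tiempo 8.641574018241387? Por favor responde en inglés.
From the given acceleration equation a(t) = 60·t^2 - 30·t - 10, we substitute t = 8.641574018241387 to get a = 4211.36087021744.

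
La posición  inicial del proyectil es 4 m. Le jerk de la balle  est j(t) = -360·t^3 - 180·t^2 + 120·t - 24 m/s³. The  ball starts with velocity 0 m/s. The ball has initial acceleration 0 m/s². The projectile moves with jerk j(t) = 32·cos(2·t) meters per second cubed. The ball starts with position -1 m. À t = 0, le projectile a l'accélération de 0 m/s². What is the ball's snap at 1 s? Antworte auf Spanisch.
Para resolver esto, necesitamos tomar 1 derivada de nuestra ecuación de la sacudida j(t) = -360·t^3 - 180·t^2 + 120·t - 24. La derivada de la sacudida da el snap: s(t) = -1080·t^2 - 360·t + 120. Usando s(t) = -1080·t^2 - 360·t + 120 y sustituyendo t = 1, encontramos s = -1320.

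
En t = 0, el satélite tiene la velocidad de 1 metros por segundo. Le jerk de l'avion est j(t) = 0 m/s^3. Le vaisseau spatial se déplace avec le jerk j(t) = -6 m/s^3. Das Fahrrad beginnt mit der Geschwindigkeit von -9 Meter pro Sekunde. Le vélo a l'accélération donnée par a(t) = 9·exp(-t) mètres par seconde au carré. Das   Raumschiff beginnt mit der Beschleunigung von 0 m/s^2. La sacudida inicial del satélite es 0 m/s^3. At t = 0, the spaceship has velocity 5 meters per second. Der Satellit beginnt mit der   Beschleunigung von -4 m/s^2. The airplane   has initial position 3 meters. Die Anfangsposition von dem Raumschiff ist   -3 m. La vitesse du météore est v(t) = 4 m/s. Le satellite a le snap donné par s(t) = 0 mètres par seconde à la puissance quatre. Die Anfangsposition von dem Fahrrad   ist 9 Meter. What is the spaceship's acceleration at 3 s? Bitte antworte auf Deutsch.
Ausgehend von dem Ruck j(t) = -6, nehmen wir 1 Integral. Die Stammfunktion von dem Ruck ist die Beschleunigung. Mit a(0) = 0 erhalten wir a(t) = -6·t. Aus der Gleichung für die Beschleunigung a(t) = -6·t, setzen wir t = 3 ein und erhalten a = -18.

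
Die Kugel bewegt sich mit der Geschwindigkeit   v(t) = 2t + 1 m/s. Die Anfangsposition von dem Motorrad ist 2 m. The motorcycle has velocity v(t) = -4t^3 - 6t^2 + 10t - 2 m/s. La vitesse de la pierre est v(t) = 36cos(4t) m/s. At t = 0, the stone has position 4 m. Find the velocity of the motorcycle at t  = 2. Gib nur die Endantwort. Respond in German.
Die Antwort ist -38.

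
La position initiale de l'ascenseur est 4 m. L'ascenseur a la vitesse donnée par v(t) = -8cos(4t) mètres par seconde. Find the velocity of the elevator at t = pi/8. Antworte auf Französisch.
De l'équation de la vitesse v(t) = -8·cos(4·t), nous substituons t = pi/8 pour obtenir v = 0.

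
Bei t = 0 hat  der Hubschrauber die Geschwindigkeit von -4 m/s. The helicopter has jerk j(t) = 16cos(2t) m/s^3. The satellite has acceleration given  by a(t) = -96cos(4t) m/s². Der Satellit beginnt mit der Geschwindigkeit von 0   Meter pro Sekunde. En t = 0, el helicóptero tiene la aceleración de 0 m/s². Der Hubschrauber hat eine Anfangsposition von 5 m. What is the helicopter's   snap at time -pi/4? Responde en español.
Partiendo de la sacudida j(t) = 16·cos(2·t), tomamos 1 derivada. La derivada de la sacudida da el snap: s(t) = -32·sin(2·t). De la ecuación del snap s(t) = -32·sin(2·t), sustituimos t = -pi/4 para obtener s = 32.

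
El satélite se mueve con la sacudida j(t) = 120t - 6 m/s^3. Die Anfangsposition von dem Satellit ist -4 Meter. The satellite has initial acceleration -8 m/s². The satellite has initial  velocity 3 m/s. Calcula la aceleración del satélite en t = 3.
Partiendo de la sacudida j(t) = 120·t - 6, tomamos 1 integral. La integral de la sacudida, con a(0) = -8, da la aceleración: a(t) = 60·t^2 - 6·t - 8. Tenemos la aceleración a(t) = 60·t^2 - 6·t - 8. Sustituyendo t = 3: a(3) = 514.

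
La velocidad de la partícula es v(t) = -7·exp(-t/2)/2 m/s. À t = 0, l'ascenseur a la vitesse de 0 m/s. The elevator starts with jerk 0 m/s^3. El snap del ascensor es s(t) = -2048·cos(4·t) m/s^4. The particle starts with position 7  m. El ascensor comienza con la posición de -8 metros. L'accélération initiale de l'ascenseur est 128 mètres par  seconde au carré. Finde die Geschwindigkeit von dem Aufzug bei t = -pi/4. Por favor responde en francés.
En partant du snap s(t) = -2048·cos(4·t), nous prenons 3 primitives. En intégrant le snap et en utilisant la condition initiale j(0) = 0, nous obtenons j(t) = -512·sin(4·t). En prenant ∫j(t)dt et en appliquant a(0) = 128, nous trouvons a(t) = 128·cos(4·t). En intégrant l'accélération et en utilisant la condition initiale v(0) = 0, nous obtenons v(t) = 32·sin(4·t). Nous avons la vitesse v(t) = 32·sin(4·t). En substituant t = -pi/4: v(-pi/4) = 0.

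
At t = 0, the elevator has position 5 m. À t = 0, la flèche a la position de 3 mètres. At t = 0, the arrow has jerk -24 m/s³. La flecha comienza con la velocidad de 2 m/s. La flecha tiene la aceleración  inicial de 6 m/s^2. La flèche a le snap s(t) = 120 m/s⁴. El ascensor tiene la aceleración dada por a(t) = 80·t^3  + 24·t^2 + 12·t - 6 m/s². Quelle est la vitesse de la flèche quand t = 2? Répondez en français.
Pour résoudre ceci, nous devons prendre 3 primitives de notre équation du snap s(t) = 120. En intégrant le snap et en utilisant la condition initiale j(0) = -24, nous obtenons j(t) = 120·t - 24. En intégrant le jerk et en utilisant la condition initiale a(0) = 6, nous obtenons a(t) = 60·t^2 - 24·t + 6. En prenant ∫a(t)dt et en appliquant v(0) = 2, nous trouvons v(t) = 20·t^3 - 12·t^2 + 6·t + 2. Nous avons la vitesse v(t) = 20·t^3 - 12·t^2 + 6·t + 2. En substituant t = 2: v(2) = 126.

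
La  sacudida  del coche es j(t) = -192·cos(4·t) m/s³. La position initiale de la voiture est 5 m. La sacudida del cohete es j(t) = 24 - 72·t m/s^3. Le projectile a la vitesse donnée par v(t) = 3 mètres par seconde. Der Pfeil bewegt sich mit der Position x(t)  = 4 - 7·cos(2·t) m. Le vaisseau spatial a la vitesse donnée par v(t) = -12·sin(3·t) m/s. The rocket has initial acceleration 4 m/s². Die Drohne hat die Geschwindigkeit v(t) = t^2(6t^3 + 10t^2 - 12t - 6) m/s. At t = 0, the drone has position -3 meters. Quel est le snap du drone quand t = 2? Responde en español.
Partiendo de la velocidad v(t) = t^2·(6·t^3 + 10·t^2 - 12·t - 6), tomamos 3 derivadas. Tomando d/dt de v(t), encontramos a(t) = t^2·(18·t^2 + 20·t - 12) + 2·t·(6·t^3 + 10·t^2 - 12·t - 6). Derivando la aceleración, obtenemos la sacudida: j(t) = 12·t^3 + t^2·(36·t + 20) + 20·t^2 + 4·t·(18·t^2 + 20·t - 12) - 24·t - 12. La derivada de la sacudida da el snap: s(t) = 144·t^2 + 6·t·(36·t + 20) + 120·t - 72. Tenemos el snap s(t) = 144·t^2 + 6·t·(36·t + 20) + 120·t - 72. Sustituyendo t = 2: s(2) = 1848.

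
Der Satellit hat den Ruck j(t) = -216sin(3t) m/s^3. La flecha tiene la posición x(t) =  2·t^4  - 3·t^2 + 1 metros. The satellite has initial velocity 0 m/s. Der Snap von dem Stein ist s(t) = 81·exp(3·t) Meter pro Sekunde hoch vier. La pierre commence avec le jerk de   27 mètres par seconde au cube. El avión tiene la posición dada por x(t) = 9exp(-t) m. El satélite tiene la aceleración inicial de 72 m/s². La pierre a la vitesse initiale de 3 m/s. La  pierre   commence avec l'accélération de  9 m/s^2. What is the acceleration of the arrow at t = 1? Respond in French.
Pour résoudre ceci, nous devons prendre 2 dérivées de notre équation de la position x(t) = 2·t^4 - 3·t^2 + 1. En dérivant la position, nous obtenons la vitesse: v(t) = 8·t^3 - 6·t. En prenant d/dt de v(t), nous trouvons a(t) = 24·t^2 - 6. Nous avons l'accélération a(t) = 24·t^2 - 6. En substituant t = 1: a(1) = 18.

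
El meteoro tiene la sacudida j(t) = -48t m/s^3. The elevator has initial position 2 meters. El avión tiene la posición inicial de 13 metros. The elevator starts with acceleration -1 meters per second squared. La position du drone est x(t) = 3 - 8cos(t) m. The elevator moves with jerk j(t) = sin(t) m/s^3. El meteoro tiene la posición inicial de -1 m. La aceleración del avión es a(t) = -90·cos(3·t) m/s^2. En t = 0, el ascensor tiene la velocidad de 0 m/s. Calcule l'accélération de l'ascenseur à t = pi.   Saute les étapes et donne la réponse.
a(pi) = 1.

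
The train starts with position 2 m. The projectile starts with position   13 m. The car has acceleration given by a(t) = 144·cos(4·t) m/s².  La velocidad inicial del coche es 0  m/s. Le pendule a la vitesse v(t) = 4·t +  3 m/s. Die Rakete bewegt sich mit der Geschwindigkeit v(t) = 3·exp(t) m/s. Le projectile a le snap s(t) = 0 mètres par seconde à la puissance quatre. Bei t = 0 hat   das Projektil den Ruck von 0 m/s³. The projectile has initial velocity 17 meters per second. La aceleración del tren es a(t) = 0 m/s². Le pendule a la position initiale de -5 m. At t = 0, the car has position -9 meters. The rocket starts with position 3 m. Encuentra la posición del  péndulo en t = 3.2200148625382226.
Necesitamos integrar nuestra ecuación de la velocidad v(t) = 4·t + 3 1 vez. La antiderivada de la velocidad, con x(0) = -5, da la posición: x(t) = 2·t^2 + 3·t - 5. Tenemos la posición x(t) = 2·t^2 + 3·t - 5. Sustituyendo t = 3.2200148625382226: x(3.2200148625382226) = 25.3970360175488.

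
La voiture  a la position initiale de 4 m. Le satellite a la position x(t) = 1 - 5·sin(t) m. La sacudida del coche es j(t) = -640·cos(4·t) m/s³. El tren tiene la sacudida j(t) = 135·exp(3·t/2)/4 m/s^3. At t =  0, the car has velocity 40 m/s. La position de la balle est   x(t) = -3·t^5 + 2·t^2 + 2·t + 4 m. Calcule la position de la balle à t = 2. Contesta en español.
Tenemos la posición x(t) = -3·t^5 + 2·t^2 + 2·t + 4. Sustituyendo t = 2: x(2) = -80.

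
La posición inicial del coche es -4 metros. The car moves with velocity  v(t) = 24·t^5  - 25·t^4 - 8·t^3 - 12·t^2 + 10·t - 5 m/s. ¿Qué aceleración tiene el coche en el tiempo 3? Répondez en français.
En partant de la vitesse v(t) = 24·t^5 - 25·t^4 - 8·t^3 - 12·t^2 + 10·t - 5, nous prenons 1 dérivée. En dérivant la vitesse, nous obtenons l'accélération: a(t) = 120·t^4 - 100·t^3 - 24·t^2 - 24·t + 10. De l'équation de l'accélération a(t) = 120·t^4 - 100·t^3 - 24·t^2 - 24·t + 10, nous substituons t = 3 pour obtenir a = 6742.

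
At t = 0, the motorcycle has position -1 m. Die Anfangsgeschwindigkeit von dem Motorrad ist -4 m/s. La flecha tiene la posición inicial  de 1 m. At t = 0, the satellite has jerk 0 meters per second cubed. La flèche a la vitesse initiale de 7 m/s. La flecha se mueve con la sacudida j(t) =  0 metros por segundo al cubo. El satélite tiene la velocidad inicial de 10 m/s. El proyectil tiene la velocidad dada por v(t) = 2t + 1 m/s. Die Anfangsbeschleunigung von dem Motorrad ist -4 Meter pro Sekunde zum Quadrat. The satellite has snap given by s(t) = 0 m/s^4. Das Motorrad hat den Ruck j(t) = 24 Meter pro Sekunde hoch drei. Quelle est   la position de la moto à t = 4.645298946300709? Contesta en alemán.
Ausgehend von dem Ruck j(t) = 24, nehmen wir 3 Integrale. Mit ∫j(t)dt und Anwendung von a(0) = -4, finden wir a(t) = 24·t - 4. Das Integral von der Beschleunigung, mit v(0) = -4, ergibt die Geschwindigkeit: v(t) = 12·t^2 - 4·t - 4. Die Stammfunktion von der Geschwindigkeit, mit x(0) = -1, ergibt die Position: x(t) = 4·t^3 - 2·t^2 - 4·t - 1. Aus der Gleichung für die Position x(t) = 4·t^3 - 2·t^2 - 4·t - 1, setzen wir t = 4.645298946300709 ein und erhalten x = 338.221149969614.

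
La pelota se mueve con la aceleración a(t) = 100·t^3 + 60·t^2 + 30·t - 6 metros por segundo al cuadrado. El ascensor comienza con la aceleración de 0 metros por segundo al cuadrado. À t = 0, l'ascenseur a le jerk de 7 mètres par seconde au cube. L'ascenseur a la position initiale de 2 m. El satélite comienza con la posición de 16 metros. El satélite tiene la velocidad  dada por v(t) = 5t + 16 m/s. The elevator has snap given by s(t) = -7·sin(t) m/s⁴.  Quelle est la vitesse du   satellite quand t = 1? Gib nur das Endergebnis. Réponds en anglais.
The answer is 21.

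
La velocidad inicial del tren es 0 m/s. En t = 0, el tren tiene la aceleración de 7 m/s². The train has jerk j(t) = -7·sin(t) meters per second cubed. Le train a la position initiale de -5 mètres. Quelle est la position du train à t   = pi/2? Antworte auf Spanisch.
Necesitamos integrar nuestra ecuación de la sacudida j(t) = -7·sin(t) 3 veces. La integral de la sacudida, con a(0) = 7, da la aceleración: a(t) = 7·cos(t). Tomando ∫a(t)dt y aplicando v(0) = 0, encontramos v(t) = 7·sin(t). La antiderivada de la velocidad es la posición. Usando x(0) = -5, obtenemos x(t) = 2 - 7·cos(t). Usando x(t) = 2 - 7·cos(t) y sustituyendo t = pi/2, encontramos x = 2.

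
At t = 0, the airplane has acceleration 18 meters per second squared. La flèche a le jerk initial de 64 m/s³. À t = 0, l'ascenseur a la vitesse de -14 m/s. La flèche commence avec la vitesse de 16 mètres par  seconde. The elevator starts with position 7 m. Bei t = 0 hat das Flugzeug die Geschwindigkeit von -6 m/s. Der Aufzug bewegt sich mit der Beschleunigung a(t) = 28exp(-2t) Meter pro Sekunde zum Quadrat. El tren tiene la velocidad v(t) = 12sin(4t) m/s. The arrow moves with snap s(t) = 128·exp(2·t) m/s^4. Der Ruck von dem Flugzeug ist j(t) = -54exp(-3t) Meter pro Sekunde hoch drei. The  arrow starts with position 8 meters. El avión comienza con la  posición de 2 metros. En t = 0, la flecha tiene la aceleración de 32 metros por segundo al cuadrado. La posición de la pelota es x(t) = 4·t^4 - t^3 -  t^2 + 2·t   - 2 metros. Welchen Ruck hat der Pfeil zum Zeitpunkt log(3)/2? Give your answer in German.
Ausgehend von dem Snap s(t) = 128·exp(2·t), nehmen wir 1 Integral. Das Integral von dem Snap ist der Ruck. Mit j(0) = 64 erhalten wir j(t) = 64·exp(2·t). Wir haben den Ruck j(t) = 64·exp(2·t). Durch Einsetzen von t = log(3)/2: j(log(3)/2) = 192.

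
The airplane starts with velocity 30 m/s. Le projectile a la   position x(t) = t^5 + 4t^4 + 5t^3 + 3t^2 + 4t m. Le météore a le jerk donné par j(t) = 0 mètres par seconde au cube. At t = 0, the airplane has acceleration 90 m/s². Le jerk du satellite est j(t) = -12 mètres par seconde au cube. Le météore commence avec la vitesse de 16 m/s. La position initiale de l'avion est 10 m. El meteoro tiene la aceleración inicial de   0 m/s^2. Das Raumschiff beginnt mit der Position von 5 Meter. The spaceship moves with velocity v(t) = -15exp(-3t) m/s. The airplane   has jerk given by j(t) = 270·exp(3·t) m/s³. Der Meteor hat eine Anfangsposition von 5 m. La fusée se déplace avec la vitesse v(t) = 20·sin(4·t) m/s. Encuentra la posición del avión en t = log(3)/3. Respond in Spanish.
Necesitamos integrar nuestra ecuación de la sacudida j(t) = 270·exp(3·t) 3 veces. La integral de la sacudida es la aceleración. Usando a(0) = 90, obtenemos a(t) = 90·exp(3·t). La integral de la aceleración, con v(0) = 30, da la velocidad: v(t) = 30·exp(3·t). Tomando ∫v(t)dt y aplicando x(0) = 10, encontramos x(t) = 10·exp(3·t). Usando x(t) = 10·exp(3·t) y sustituyendo t = log(3)/3, encontramos x = 30.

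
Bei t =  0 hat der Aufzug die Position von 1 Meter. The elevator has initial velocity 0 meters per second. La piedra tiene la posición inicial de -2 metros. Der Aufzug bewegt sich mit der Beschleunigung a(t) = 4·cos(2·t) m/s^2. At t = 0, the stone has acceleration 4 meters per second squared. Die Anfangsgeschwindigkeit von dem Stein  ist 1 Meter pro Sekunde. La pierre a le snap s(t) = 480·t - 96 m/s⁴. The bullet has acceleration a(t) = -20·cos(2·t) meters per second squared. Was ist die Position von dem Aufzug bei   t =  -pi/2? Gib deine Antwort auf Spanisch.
Necesitamos integrar nuestra ecuación de la aceleración a(t) = 4·cos(2·t) 2 veces. Integrando la aceleración y usando la condición inicial v(0) = 0, obtenemos v(t) = 2·sin(2·t). La antiderivada de la velocidad es la posición. Usando x(0) = 1, obtenemos x(t) = 2 - cos(2·t). De la ecuación de la posición x(t) = 2 - cos(2·t), sustituimos t = -pi/2 para obtener x = 3.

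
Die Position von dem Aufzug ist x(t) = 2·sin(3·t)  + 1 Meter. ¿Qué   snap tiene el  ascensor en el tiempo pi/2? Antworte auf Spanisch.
Para resolver esto, necesitamos tomar 4 derivadas de nuestra ecuación de la posición x(t) = 2·sin(3·t) + 1. La derivada de la posición da la velocidad: v(t) = 6·cos(3·t). Tomando d/dt de v(t), encontramos a(t) = -18·sin(3·t). Derivando la aceleración, obtenemos la sacudida: j(t) = -54·cos(3·t). Derivando la sacudida, obtenemos el snap: s(t) = 162·sin(3·t). De la ecuación del snap s(t) = 162·sin(3·t), sustituimos t = pi/2 para obtener s = -162.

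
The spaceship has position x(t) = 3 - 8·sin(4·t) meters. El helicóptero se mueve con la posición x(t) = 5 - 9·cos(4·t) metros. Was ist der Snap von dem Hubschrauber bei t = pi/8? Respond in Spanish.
Para resolver esto, necesitamos tomar 4 derivadas de nuestra ecuación de la posición x(t) = 5 - 9·cos(4·t). Derivando la posición, obtenemos la velocidad: v(t) = 36·sin(4·t). La derivada de la velocidad da la aceleración: a(t) = 144·cos(4·t). Tomando d/dt de a(t), encontramos j(t) = -576·sin(4·t). La derivada de la sacudida da el snap: s(t) = -2304·cos(4·t). De la ecuación del snap s(t) = -2304·cos(4·t), sustituimos t = pi/8 para obtener s = 0.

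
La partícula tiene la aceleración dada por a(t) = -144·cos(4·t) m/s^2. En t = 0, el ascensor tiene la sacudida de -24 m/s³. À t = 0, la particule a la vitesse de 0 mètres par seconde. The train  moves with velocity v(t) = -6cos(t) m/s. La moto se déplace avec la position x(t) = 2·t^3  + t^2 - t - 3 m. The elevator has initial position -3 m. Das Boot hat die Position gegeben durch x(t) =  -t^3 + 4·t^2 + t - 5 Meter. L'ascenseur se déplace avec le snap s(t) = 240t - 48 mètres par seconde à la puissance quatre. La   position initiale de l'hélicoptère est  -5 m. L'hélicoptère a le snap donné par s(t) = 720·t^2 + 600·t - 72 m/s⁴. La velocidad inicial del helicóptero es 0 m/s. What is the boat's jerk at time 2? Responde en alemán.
Ausgehend von der Position x(t) = -t^3 + 4·t^2 + t - 5, nehmen wir 3 Ableitungen. Mit d/dt von x(t) finden wir v(t) = -3·t^2 + 8·t + 1. Mit d/dt von v(t) finden wir a(t) = 8 - 6·t. Durch Ableiten von der Beschleunigung erhalten wir den Ruck: j(t) = -6. Aus der Gleichung für den Ruck j(t) = -6, setzen wir t = 2 ein und erhalten j = -6.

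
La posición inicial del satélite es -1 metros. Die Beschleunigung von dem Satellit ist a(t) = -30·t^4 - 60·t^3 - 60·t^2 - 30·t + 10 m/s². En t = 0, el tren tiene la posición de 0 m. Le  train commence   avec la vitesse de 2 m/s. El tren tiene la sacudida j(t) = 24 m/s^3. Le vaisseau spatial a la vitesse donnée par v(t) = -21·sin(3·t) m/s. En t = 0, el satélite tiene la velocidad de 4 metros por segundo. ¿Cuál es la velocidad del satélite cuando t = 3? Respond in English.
To solve this, we need to take 1 antiderivative of our acceleration equation a(t) = -30·t^4 - 60·t^3 - 60·t^2 - 30·t + 10. The antiderivative of acceleration, with v(0) = 4, gives velocity: v(t) = -6·t^5 - 15·t^4 - 20·t^3 - 15·t^2 + 10·t + 4. From the given velocity equation v(t) = -6·t^5 - 15·t^4 - 20·t^3 - 15·t^2 + 10·t + 4, we substitute t = 3 to get v = -3314.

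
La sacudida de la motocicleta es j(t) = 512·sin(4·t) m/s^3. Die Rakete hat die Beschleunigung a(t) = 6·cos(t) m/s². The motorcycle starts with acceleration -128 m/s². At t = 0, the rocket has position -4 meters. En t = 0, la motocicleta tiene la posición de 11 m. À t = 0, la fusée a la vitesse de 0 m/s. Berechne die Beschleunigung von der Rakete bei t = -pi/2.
Mit a(t) = 6·cos(t) und Einsetzen von t = -pi/2, finden wir a = 0.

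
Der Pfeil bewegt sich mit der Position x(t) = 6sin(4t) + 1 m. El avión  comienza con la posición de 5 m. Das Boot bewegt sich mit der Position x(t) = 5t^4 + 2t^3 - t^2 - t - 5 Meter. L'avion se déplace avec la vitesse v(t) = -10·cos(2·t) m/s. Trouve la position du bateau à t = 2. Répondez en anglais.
We have position x(t) = 5·t^4 + 2·t^3 - t^2 - t - 5. Substituting t = 2: x(2) = 85.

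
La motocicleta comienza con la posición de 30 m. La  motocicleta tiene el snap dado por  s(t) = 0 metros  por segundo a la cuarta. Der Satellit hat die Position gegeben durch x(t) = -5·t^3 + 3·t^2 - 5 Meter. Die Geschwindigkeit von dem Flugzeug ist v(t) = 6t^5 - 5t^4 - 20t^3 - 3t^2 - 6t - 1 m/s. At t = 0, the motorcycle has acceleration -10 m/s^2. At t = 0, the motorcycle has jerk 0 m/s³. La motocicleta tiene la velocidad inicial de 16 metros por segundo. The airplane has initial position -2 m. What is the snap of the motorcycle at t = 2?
We have snap s(t) = 0. Substituting t = 2: s(2) = 0.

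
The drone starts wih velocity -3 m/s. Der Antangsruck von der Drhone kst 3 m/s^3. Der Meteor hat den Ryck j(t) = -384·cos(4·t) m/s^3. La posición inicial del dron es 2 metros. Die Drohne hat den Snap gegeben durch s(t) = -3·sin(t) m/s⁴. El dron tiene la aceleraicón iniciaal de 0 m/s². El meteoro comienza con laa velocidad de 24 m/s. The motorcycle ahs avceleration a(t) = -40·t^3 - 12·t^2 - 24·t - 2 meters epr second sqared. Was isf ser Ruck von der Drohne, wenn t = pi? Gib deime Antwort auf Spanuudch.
Debemos encontrar la integral de nuestra ecuación del snap s(t) = -3·sin(t) 1 vez. La integral del snap es la sacudida. Usando j(0) = 3, obtenemos j(t) = 3·cos(t). Usando j(t) = 3·cos(t) y sustituyendo t = pi, encontramos j = -3.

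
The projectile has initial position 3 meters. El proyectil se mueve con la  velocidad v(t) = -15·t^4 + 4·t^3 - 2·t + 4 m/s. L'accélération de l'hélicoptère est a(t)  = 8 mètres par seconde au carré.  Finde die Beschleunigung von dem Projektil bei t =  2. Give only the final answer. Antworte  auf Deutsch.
Die Antwort ist -434.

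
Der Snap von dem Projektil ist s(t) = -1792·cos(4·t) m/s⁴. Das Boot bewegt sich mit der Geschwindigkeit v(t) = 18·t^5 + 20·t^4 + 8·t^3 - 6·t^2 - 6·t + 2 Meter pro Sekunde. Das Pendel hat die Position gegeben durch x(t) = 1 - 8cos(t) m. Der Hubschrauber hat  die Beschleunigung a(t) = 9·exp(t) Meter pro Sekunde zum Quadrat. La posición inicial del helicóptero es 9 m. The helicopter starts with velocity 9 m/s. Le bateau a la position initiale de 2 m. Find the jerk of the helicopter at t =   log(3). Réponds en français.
Nous devons dériver notre équation de l'accélération a(t) = 9·exp(t) 1 fois. La dérivée de l'accélération donne le jerk: j(t) = 9·exp(t). Nous avons le jerk j(t) = 9·exp(t). En substituant t = log(3): j(log(3)) = 27.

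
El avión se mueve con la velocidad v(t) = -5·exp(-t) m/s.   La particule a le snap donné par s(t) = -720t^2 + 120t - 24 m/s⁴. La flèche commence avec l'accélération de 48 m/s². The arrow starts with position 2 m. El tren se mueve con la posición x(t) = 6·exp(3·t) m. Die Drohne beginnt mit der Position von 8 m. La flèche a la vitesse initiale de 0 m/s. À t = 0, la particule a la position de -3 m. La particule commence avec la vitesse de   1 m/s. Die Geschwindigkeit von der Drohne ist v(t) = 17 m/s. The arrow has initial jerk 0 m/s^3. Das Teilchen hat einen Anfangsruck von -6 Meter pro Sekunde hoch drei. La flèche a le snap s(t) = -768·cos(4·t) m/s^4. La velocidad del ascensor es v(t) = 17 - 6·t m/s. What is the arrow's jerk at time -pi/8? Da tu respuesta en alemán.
Um dies zu lösen, müssen wir 1 Stammfunktion unserer Gleichung für den Snap s(t) = -768·cos(4·t) finden. Durch Integration von dem Snap und Verwendung der Anfangsbedingung j(0) = 0, erhalten wir j(t) = -192·sin(4·t). Mit j(t) = -192·sin(4·t) und Einsetzen von t = -pi/8, finden wir j = 192.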